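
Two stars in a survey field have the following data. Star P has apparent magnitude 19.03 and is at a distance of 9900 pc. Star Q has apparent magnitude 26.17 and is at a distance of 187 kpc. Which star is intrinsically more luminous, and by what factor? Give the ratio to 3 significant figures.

Star P is more luminous, by a factor of 2.01.

Star P: M = m − 5 log₁₀ d + 5 = 19.03 − 5·3.9956 + 5 = 4.052
Star Q: d = 187 kpc = 187000 pc
Star Q: M = m − 5 log₁₀ d + 5 = 26.17 − 5·5.2718 + 5 = 4.811
ΔM = M_P − M_Q = 4.052 − (4.811) = -0.759; smaller M is more luminous → Star P.
L ratio = 10^(0.4 |ΔM|) = 10^0.304 = 2.012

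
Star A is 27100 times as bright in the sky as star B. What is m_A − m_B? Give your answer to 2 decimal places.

m_A − m_B ≈ -11.08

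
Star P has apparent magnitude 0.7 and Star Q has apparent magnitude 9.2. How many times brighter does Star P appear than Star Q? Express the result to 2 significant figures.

Δm = 0.7 − (9.2) = -8.5
Flux ratio = 10^(−0.4 Δm) = 10^(−0.4 × -8.5) = 10^3.400 = 2512

2500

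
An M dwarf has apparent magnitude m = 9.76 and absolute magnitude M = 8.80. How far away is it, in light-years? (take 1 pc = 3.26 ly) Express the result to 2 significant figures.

μ = m − M = 0.960
m − M = 5 log₁₀ d − 5
log₁₀ d = (m − M)/5 + 1 = 1.1920
d = 10^1.1920 = 15.56 pc
= 50.72 ly

d ≈ 51 ly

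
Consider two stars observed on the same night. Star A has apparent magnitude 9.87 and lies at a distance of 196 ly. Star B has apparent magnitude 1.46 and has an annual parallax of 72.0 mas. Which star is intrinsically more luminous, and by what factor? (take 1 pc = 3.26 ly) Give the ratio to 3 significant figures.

Star B is more luminous, by a factor of 123.

Star A: d = 196 ly / 3.26 = 60.12 pc
Star A: M = m − 5 log₁₀ d + 5 = 9.87 − 5·1.7790 + 5 = 5.975
Star B: p = 72.0 mas = 0.0720″ → d = 1/p = 13.89 pc
Star B: M = m − 5 log₁₀ d + 5 = 1.46 − 5·1.1427 + 5 = 0.747
ΔM = M_A − M_B = 5.975 − (0.747) = 5.228; smaller M is more luminous → Star B.
L ratio = 10^(0.4 |ΔM|) = 10^2.091 = 123.4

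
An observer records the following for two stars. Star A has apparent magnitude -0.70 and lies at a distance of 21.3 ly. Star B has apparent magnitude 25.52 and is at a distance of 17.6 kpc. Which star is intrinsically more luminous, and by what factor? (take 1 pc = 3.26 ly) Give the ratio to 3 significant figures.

Star A is more luminous, by a factor of 4240.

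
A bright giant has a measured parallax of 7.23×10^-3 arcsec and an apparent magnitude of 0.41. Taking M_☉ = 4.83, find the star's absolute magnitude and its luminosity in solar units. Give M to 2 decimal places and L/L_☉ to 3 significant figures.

M ≈ -5.29; L/L_☉ ≈ 11200

d = 1/p = 1/7.23×10^-3″ = 138.3 pc
M = m − 5 log₁₀ d + 5 = 0.41 − 5·2.1409 + 5 = -5.294
M − M_☉ = -5.294 − 4.83 = -10.124
L/L_☉ = 10^(−0.4 × -10.124) = 11210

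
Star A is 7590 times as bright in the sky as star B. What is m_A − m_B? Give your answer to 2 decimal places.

Pogson: Δm = −2.5 log₁₀(ratio) = −2.5 log₁₀(7590) = −2.5 × 3.8802 = -9.701
Star A is brighter, so it has the smaller magnitude: the difference is negative.

m_A − m_B ≈ -9.70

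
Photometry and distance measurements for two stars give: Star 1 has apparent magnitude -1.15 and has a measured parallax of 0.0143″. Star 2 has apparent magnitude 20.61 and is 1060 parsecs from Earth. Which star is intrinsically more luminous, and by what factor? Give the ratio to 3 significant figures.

Star 1 is more luminous, by a factor of 2.20×10^6.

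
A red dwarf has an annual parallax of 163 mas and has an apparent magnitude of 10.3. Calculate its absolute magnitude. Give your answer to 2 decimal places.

M ≈ 11.36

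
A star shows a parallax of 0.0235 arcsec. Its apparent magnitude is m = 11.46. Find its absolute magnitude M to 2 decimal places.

M ≈ 8.32

d = 1/p = 1/0.0235″ = 42.55 pc
5 log₁₀(d/10 pc) = 5 log₁₀(42.55) − 5 = 3.145
M = m − 5 log₁₀(d/10) = 11.46 − 3.145 = 8.315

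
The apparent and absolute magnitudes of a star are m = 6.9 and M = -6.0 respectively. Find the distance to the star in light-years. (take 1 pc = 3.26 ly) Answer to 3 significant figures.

d ≈ 12400 ly

Distance modulus: m − M = 6.9 − (-6.0) = 12.900
m − M = 5 log₁₀ d − 5
log₁₀ d = (m − M)/5 + 1 = 3.5800
d = 10^3.5800 = 3802 pc
= 12390 ly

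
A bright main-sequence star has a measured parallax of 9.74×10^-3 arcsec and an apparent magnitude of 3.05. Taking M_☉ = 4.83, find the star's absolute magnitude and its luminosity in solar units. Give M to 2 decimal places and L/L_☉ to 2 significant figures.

d = 1/p = 1/9.74×10^-3″ = 102.7 pc
M = m − 5 log₁₀ d + 5 = 3.05 − 5·2.0114 + 5 = -2.007
M − M_☉ = -2.007 − 4.83 = -6.837
L/L_☉ = 10^(−0.4 × -6.837) = 543.1

M ≈ -2.01; L/L_☉ ≈ 540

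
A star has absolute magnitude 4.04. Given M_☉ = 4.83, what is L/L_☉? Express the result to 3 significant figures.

L/L_☉ ≈ 2.07

M − M_☉ = 4.04 − 4.83 = -0.790
L/L_☉ = 10^(−0.4 (M − M_☉)) = 10^0.316 = 2.070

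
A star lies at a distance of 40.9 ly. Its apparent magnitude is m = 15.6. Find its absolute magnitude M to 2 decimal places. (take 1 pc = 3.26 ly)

M ≈ 15.11

d = 40.9 ly / 3.26 = 12.55 pc
5 log₁₀(d/10 pc) = 5 log₁₀(12.55) − 5 = 0.493
M = m − 5 log₁₀(d/10) = 15.6 − 0.493 = 15.107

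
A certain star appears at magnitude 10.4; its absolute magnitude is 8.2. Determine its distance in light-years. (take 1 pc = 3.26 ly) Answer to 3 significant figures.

d ≈ 89.8 ly

μ = m − M = 2.200
m − M = 5 log₁₀ d − 5
log₁₀ d = (m − M)/5 + 1 = 1.4400
d = 10^1.4400 = 27.54 pc
= 89.79 ly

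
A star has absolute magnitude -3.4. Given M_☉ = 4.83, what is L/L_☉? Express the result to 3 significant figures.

L/L_☉ ≈ 1960

M − M_☉ = -3.4 − 4.83 = -8.230
L/L_☉ = 10^(−0.4 (M − M_☉)) = 10^3.292 = 1959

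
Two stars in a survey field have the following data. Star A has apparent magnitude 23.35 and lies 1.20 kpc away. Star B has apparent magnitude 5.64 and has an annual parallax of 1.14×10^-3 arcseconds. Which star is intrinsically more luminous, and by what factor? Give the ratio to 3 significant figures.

Star B is more luminous, by a factor of 6.48×10^6.

Star A: d = 1.20 kpc = 1200 pc
Star A: M = m − 5 log₁₀ d + 5 = 23.35 − 5·3.0792 + 5 = 12.954
Star B: d = 1/p = 1/1.14×10^-3″ = 877.2 pc
Star B: M = m − 5 log₁₀ d + 5 = 5.64 − 5·2.9431 + 5 = -4.075
ΔM = M_A − M_B = 12.954 − (-4.075) = 17.030; smaller M is more luminous → Star B.
L ratio = 10^(0.4 |ΔM|) = 10^6.812 = 6.484×10^6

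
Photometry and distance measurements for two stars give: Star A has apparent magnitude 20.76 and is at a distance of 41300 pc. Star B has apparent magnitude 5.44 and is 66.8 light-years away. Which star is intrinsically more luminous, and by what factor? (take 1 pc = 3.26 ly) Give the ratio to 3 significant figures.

Star A is more luminous, by a factor of 3.03.

Star A: M = m − 5 log₁₀ d + 5 = 20.76 − 5·4.6160 + 5 = 2.680
Star B: d = 66.8 ly / 3.26 = 20.49 pc
Star B: M = m − 5 log₁₀ d + 5 = 5.44 − 5·1.3116 + 5 = 3.882
ΔM = M_A − M_B = 2.680 − (3.882) = -1.202; smaller M is more luminous → Star A.
L ratio = 10^(0.4 |ΔM|) = 10^0.481 = 3.025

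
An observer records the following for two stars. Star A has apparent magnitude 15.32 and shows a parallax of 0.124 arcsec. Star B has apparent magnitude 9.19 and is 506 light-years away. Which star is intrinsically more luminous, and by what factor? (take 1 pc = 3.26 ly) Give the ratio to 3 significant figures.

Star B is more luminous, by a factor of 105000.

Star A: d = 1/p = 1/0.124″ = 8.065 pc
Star A: M = m − 5 log₁₀ d + 5 = 15.32 − 5·0.9066 + 5 = 15.787
Star B: d = 506 ly / 3.26 = 155.2 pc
Star B: M = m − 5 log₁₀ d + 5 = 9.19 − 5·2.1909 + 5 = 3.235
ΔM = M_A − M_B = 15.787 − (3.235) = 12.552; smaller M is more luminous → Star B.
L ratio = 10^(0.4 |ΔM|) = 10^5.021 = 104900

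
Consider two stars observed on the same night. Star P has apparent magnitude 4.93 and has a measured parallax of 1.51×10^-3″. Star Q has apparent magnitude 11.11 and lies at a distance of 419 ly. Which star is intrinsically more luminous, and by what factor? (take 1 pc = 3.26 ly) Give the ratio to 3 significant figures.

Star P: d = 1/p = 1/1.51×10^-3″ = 662.3 pc
Star P: M = m − 5 log₁₀ d + 5 = 4.93 − 5·2.8210 + 5 = -4.175
Star Q: d = 419 ly / 3.26 = 128.5 pc
Star Q: M = m − 5 log₁₀ d + 5 = 11.11 − 5·2.1090 + 5 = 5.565
ΔM = M_P − M_Q = -4.175 − (5.565) = -9.740; smaller M is more luminous → Star P.
L ratio = 10^(0.4 |ΔM|) = 10^3.896 = 7871

Star P is more luminous, by a factor of 7870.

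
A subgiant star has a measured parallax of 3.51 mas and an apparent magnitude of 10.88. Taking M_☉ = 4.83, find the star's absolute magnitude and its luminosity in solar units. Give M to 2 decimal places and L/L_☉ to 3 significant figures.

M ≈ 3.61; L/L_☉ ≈ 3.09

d = 1/p = 1000/3.51 mas = 284.9 pc
M = m − 5 log₁₀ d + 5 = 10.88 − 5·2.4547 + 5 = 3.607
M − M_☉ = 3.607 − 4.83 = -1.223
L/L_☉ = 10^(−0.4 × -1.223) = 3.086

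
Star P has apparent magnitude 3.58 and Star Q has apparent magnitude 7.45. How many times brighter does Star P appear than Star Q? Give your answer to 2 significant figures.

35

Magnitude difference = -3.87
Flux ratio = 10^(−0.4 Δm) = 10^(−0.4 × -3.87) = 10^1.548 = 35.32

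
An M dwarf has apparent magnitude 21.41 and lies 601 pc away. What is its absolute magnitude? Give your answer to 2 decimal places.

M ≈ 12.52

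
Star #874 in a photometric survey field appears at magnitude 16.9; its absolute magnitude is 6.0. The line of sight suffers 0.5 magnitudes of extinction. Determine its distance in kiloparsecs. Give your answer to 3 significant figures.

m − M = 5 log₁₀(d/10 pc) + A  ⇒  16.9 − (6.0) − 0.5 = 5 log₁₀(d/10)
10.400 = 5 log₁₀(d/10)
log₁₀ d = (m − M − A)/5 + 1 = 3.0800
d = 10^3.0800 = 1202 pc
= 1.202 kpc

d ≈ 1.20 kpc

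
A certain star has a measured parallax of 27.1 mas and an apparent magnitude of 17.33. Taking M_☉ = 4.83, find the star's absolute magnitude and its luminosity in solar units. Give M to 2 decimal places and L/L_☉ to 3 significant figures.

M ≈ 14.49; L/L_☉ ≈ 1.36×10^-4

d = 1/p = 1000/27.1 mas = 36.90 pc
M = m − 5 log₁₀ d + 5 = 17.33 − 5·1.5670 + 5 = 14.495
M − M_☉ = 14.495 − 4.83 = 9.665
L/L_☉ = 10^(−0.4 × 9.665) = 1.362×10^-4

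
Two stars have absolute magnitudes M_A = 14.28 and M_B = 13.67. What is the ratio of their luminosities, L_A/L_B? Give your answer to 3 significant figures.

L_A/L_B ≈ 0.570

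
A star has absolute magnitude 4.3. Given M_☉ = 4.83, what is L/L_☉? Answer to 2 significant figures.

M − M_☉ = 4.3 − 4.83 = -0.530
L/L_☉ = 10^(−0.4 (M − M_☉)) = 10^0.212 = 1.629

L/L_☉ ≈ 1.6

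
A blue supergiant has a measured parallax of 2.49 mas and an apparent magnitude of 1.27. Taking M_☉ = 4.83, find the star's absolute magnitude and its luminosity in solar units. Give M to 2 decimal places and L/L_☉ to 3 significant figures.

M ≈ -6.75; L/L_☉ ≈ 42800

d = 1/p = 1000/2.49 mas = 401.6 pc
M = m − 5 log₁₀ d + 5 = 1.27 − 5·2.6038 + 5 = -6.749
M − M_☉ = -6.749 − 4.83 = -11.579
L/L_☉ = 10^(−0.4 × -11.579) = 42820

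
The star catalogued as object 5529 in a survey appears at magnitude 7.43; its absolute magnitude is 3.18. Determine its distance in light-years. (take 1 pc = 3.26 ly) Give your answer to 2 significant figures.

μ = m − M = 4.250
m − M = 5 log₁₀ d − 5
log₁₀ d = (m − M)/5 + 1 = 1.8500
d = 10^1.8500 = 70.79 pc
= 230.8 ly

d ≈ 230 ly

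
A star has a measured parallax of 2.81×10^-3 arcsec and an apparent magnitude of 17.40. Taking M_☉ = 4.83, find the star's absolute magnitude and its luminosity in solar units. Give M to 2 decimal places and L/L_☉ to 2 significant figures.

d = 1/p = 1/2.81×10^-3″ = 355.9 pc
M = m − 5 log₁₀ d + 5 = 17.40 − 5·2.5513 + 5 = 9.644
M − M_☉ = 9.644 − 4.83 = 4.814
L/L_☉ = 10^(−0.4 × 4.814) = 0.01187

M ≈ 9.64; L/L_☉ ≈ 0.012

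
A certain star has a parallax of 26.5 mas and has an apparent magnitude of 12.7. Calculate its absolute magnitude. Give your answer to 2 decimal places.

M ≈ 9.82

p = 26.5 mas = 0.0265″ → d = 1/p = 37.74 pc
5 log₁₀(d/10 pc) = 5 log₁₀(37.74) − 5 = 2.884
M = m − 5 log₁₀(d/10) = 12.7 − 2.884 = 9.816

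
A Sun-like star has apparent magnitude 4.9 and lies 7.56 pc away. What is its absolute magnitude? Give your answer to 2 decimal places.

5 log₁₀(d/10 pc) = 5 log₁₀(7.560) − 5 = -0.607
M = m − 5 log₁₀(d/10) = 4.9 + 0.607 = 5.507

M ≈ 5.51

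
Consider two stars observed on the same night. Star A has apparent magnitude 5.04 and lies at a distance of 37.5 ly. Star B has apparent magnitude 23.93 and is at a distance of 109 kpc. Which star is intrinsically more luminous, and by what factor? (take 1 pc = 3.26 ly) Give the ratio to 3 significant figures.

Star B is more luminous, by a factor of 2.50.

Star A: d = 37.5 ly / 3.26 = 11.50 pc
Star A: M = m − 5 log₁₀ d + 5 = 5.04 − 5·1.0608 + 5 = 4.736
Star B: d = 109 kpc = 109000 pc
Star B: M = m − 5 log₁₀ d + 5 = 23.93 − 5·5.0374 + 5 = 3.743
ΔM = M_A − M_B = 4.736 − (3.743) = 0.993; smaller M is more luminous → Star B.
L ratio = 10^(0.4 |ΔM|) = 10^0.397 = 2.496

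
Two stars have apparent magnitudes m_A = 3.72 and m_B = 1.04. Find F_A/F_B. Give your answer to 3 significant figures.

Magnitude difference = 2.68
Flux ratio = 10^(−0.4 Δm) = 10^(−0.4 × 2.68) = 10^-1.072 = 0.08472

F_A/F_B ≈ 0.0847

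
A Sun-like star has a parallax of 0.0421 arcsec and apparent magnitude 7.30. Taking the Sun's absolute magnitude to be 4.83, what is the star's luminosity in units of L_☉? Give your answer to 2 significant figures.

L/L_☉ ≈ 0.58

d = 1/p = 1/0.0421″ = 23.75 pc
M = m − 5 log₁₀ d + 5 = 7.30 − 5·1.3757 + 5 = 5.421
M − M_☉ = 5.421 − 4.83 = 0.591
L/L_☉ = 10^(−0.4 × 0.591) = 0.5800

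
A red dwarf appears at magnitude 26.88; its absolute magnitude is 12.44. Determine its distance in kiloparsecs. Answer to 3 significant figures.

Distance modulus: m − M = 26.88 − (12.44) = 14.440
m − M = 5 log₁₀ d − 5
log₁₀ d = (m − M)/5 + 1 = 3.8880
d = 10^3.8880 = 7727 pc
= 7.727 kpc

d ≈ 7.73 kpc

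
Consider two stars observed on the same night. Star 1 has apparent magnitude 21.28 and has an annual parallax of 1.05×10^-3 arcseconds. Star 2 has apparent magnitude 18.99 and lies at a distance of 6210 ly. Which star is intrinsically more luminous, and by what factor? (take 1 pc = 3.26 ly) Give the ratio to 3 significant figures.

Star 2 is more luminous, by a factor of 33.0.

Star 1: d = 1/p = 1/1.05×10^-3″ = 952.4 pc
Star 1: M = m − 5 log₁₀ d + 5 = 21.28 − 5·2.9788 + 5 = 11.386
Star 2: d = 6210 ly / 3.26 = 1905 pc
Star 2: M = m − 5 log₁₀ d + 5 = 18.99 − 5·3.2799 + 5 = 7.591
ΔM = M_1 − M_2 = 11.386 − (7.591) = 3.795; smaller M is more luminous → Star 2.
L ratio = 10^(0.4 |ΔM|) = 10^1.518 = 32.97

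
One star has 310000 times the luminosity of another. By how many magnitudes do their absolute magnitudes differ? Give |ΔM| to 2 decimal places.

|ΔM| ≈ 13.73

Pogson: ΔM = −2.5 log₁₀(ratio) = −2.5 log₁₀(310000) = −2.5 × 5.4914 = -13.728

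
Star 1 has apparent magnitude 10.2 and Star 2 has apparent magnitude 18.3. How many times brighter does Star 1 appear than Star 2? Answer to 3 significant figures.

Magnitude difference = -8.1
Flux ratio = 10^(−0.4 Δm) = 10^(−0.4 × -8.1) = 10^3.240 = 1738

1740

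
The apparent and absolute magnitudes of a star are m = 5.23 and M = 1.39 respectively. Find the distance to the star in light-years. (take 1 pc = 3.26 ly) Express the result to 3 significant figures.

d ≈ 191 ly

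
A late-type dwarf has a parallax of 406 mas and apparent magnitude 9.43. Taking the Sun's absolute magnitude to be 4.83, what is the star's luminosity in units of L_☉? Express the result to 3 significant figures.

d = 1/p = 1000/406 mas = 2.463 pc
M = m − 5 log₁₀ d + 5 = 9.43 − 5·0.3915 + 5 = 12.473
M − M_☉ = 12.473 − 4.83 = 7.643
L/L_☉ = 10^(−0.4 × 7.643) = 8.769×10^-4

L/L_☉ ≈ 8.77×10^-4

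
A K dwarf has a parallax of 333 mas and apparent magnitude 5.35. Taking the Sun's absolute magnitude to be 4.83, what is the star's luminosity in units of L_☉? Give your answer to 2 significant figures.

d = 1/p = 1000/333 mas = 3.003 pc
M = m − 5 log₁₀ d + 5 = 5.35 − 5·0.4776 + 5 = 7.962
M − M_☉ = 7.962 − 4.83 = 3.132
L/L_☉ = 10^(−0.4 × 3.132) = 0.05586

L/L_☉ ≈ 0.056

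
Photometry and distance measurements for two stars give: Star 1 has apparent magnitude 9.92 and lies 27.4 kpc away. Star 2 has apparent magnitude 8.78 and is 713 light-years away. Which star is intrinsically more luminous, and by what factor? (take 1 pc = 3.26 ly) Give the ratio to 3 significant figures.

Star 1: d = 27.4 kpc = 27400 pc
Star 1: M = m − 5 log₁₀ d + 5 = 9.92 − 5·4.4378 + 5 = -7.269
Star 2: d = 713 ly / 3.26 = 218.7 pc
Star 2: M = m − 5 log₁₀ d + 5 = 8.78 − 5·2.3399 + 5 = 2.081
ΔM = M_1 − M_2 = -7.269 − (2.081) = -9.349; smaller M is more luminous → Star 1.
L ratio = 10^(0.4 |ΔM|) = 10^3.740 = 5492

Star 1 is more luminous, by a factor of 5490.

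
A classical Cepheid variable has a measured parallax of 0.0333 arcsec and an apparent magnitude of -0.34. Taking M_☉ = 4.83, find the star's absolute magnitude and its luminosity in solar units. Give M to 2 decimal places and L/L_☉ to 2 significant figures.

d = 1/p = 1/0.0333″ = 30.03 pc
M = m − 5 log₁₀ d + 5 = -0.34 − 5·1.4776 + 5 = -2.728
M − M_☉ = -2.728 − 4.83 = -7.558
L/L_☉ = 10^(−0.4 × -7.558) = 1055

M ≈ -2.73; L/L_☉ ≈ 1100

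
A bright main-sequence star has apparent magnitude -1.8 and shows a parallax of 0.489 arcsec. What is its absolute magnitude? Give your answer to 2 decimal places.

M ≈ 1.65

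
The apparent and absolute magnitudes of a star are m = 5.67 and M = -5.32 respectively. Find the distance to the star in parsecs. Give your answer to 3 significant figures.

μ = m − M = 10.990
m − M = 5 log₁₀ d − 5
log₁₀ d = (m − M)/5 + 1 = 3.1980
d = 10^3.1980 = 1578 pc

d ≈ 1580 pc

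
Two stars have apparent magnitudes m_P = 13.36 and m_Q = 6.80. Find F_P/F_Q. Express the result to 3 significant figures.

Magnitude difference = 6.56
Flux ratio = 10^(−0.4 Δm) = 10^(−0.4 × 6.56) = 10^-2.624 = 2.377×10^-3

F_P/F_Q ≈ 2.38×10^-3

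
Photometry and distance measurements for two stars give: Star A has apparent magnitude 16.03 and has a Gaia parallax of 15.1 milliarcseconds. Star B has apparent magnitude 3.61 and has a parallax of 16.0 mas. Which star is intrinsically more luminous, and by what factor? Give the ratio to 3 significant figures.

Star B is more luminous, by a factor of 82700.

Star A: p = 15.1 mas = 0.0151″ → d = 1/p = 66.23 pc
Star A: M = m − 5 log₁₀ d + 5 = 16.03 − 5·1.8210 + 5 = 11.925
Star B: p = 16.0 mas = 0.0160″ → d = 1/p = 62.50 pc
Star B: M = m − 5 log₁₀ d + 5 = 3.61 − 5·1.7959 + 5 = -0.369
ΔM = M_A − M_B = 11.925 − (-0.369) = 12.294; smaller M is more luminous → Star B.
L ratio = 10^(0.4 |ΔM|) = 10^4.918 = 82740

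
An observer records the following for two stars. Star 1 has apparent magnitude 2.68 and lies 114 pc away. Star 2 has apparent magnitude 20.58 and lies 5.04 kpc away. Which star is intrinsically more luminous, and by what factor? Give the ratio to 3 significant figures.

Star 1: M = m − 5 log₁₀ d + 5 = 2.68 − 5·2.0569 + 5 = -2.605
Star 2: d = 5.04 kpc = 5040 pc
Star 2: M = m − 5 log₁₀ d + 5 = 20.58 − 5·3.7024 + 5 = 7.068
ΔM = M_1 − M_2 = -2.605 − (7.068) = -9.672; smaller M is more luminous → Star 1.
L ratio = 10^(0.4 |ΔM|) = 10^3.869 = 7395

Star 1 is more luminous, by a factor of 7400.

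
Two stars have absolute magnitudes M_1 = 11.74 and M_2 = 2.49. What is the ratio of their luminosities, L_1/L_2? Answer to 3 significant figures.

L_1/L_2 ≈ 2.00×10^-4

ΔM = M_1 − M_2 = 9.25
L_1/L_2 = 10^(−0.4 ΔM) = 10^-3.700 = 1.995×10^-4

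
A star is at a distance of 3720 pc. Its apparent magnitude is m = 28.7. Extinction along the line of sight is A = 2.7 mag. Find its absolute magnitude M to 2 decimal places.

M ≈ 13.15

5 log₁₀(d/10 pc) = 5 log₁₀(3720) − 5 = 12.853
M = m − 5 log₁₀(d/10) − A = 28.7 − 12.853 − 2.7 = 13.147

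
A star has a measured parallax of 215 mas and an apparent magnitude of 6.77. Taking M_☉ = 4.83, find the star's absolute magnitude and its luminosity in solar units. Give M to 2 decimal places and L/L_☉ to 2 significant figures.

M ≈ 8.43; L/L_☉ ≈ 0.036

d = 1/p = 1000/215 mas = 4.651 pc
M = m − 5 log₁₀ d + 5 = 6.77 − 5·0.6676 + 5 = 8.432
M − M_☉ = 8.432 − 4.83 = 3.602
L/L_☉ = 10^(−0.4 × 3.602) = 0.03623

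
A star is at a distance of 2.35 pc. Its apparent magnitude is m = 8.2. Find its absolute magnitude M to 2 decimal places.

M ≈ 11.34

5 log₁₀(d/10 pc) = 5 log₁₀(2.350) − 5 = -3.145
M = m − 5 log₁₀(d/10) = 8.2 + 3.145 = 11.345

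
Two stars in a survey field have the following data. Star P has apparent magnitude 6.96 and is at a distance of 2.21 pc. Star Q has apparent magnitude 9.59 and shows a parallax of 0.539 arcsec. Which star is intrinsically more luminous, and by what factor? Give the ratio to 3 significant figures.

Star P is more luminous, by a factor of 16.0.

Star P: M = m − 5 log₁₀ d + 5 = 6.96 − 5·0.3444 + 5 = 10.238
Star Q: d = 1/p = 1/0.539″ = 1.855 pc
Star Q: M = m − 5 log₁₀ d + 5 = 9.59 − 5·0.2684 + 5 = 13.248
ΔM = M_P − M_Q = 10.238 − (13.248) = -3.010; smaller M is more luminous → Star P.
L ratio = 10^(0.4 |ΔM|) = 10^1.204 = 15.99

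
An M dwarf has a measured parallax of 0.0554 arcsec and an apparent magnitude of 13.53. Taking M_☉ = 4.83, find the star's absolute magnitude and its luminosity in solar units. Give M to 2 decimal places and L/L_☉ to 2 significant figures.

d = 1/p = 1/0.0554″ = 18.05 pc
M = m − 5 log₁₀ d + 5 = 13.53 − 5·1.2565 + 5 = 12.248
M − M_☉ = 12.248 − 4.83 = 7.418
L/L_☉ = 10^(−0.4 × 7.418) = 1.079×10^-3

M ≈ 12.25; L/L_☉ ≈ 1.1×10^-3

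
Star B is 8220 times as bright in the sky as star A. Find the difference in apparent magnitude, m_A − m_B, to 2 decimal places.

Pogson: Δm = −2.5 log₁₀(ratio) = −2.5 log₁₀(8220) = −2.5 × 3.9149 = -9.787
Star B is brighter so has the smaller magnitude: m_A − m_B is positive.

m_A − m_B ≈ 9.79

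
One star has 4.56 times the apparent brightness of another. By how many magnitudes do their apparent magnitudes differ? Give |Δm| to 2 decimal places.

|Δm| ≈ 1.65

Pogson: Δm = −2.5 log₁₀(ratio) = −2.5 log₁₀(4.56) = −2.5 × 0.6590 = -1.647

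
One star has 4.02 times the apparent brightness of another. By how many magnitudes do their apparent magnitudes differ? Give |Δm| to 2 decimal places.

|Δm| ≈ 1.51

Pogson: Δm = −2.5 log₁₀(ratio) = −2.5 log₁₀(4.02) = −2.5 × 0.6042 = -1.511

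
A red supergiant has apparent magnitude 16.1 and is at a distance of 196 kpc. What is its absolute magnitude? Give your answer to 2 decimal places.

M ≈ -5.36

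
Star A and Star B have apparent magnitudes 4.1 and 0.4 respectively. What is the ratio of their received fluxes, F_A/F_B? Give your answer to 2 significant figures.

Δm = 4.1 − (0.4) = 3.7
Flux ratio = 10^(−0.4 Δm) = 10^(−0.4 × 3.7) = 10^-1.480 = 0.03311

F_A/F_B ≈ 0.033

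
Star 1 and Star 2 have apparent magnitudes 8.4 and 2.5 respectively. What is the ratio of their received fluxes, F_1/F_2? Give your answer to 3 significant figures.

F_1/F_2 ≈ 4.37×10^-3

Δm = 8.4 − (2.5) = 5.9
Flux ratio = 10^(−0.4 Δm) = 10^(−0.4 × 5.9) = 10^-2.360 = 4.365×10^-3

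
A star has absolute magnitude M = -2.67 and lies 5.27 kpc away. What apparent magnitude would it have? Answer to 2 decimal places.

m ≈ 10.94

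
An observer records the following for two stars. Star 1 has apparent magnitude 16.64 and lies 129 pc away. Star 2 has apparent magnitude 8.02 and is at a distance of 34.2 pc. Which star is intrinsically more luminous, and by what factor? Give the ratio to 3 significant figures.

Star 2 is more luminous, by a factor of 197.

Star 1: M = m − 5 log₁₀ d + 5 = 16.64 − 5·2.1106 + 5 = 11.087
Star 2: M = m − 5 log₁₀ d + 5 = 8.02 − 5·1.5340 + 5 = 5.350
ΔM = M_1 − M_2 = 11.087 − (5.350) = 5.737; smaller M is more luminous → Star 2.
L ratio = 10^(0.4 |ΔM|) = 10^2.295 = 197.2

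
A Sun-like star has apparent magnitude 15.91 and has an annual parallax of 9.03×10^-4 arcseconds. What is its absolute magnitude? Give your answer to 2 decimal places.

d = 1/p = 1/9.03×10^-4″ = 1107 pc
5 log₁₀(d/10 pc) = 5 log₁₀(1107) − 5 = 10.222
M = m − 5 log₁₀(d/10) = 15.91 − 10.222 = 5.688

M ≈ 5.69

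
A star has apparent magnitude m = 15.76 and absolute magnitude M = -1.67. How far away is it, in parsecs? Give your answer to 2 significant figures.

Distance modulus: m − M = 15.76 − (-1.67) = 17.430
m − M = 5 log₁₀ d − 5
log₁₀ d = (m − M)/5 + 1 = 4.4860
d = 10^4.4860 = 30620 pc

d ≈ 31000 pc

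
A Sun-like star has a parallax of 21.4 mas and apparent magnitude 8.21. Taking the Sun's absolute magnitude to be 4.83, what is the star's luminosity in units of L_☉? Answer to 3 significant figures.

L/L_☉ ≈ 0.971

d = 1/p = 1000/21.4 mas = 46.73 pc
M = m − 5 log₁₀ d + 5 = 8.21 − 5·1.6696 + 5 = 4.862
M − M_☉ = 4.862 − 4.83 = 0.032
L/L_☉ = 10^(−0.4 × 0.032) = 0.9709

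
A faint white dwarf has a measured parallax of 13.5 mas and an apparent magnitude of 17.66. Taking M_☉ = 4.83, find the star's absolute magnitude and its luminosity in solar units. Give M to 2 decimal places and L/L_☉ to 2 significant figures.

M ≈ 13.31; L/L_☉ ≈ 4.0×10^-4

d = 1/p = 1000/13.5 mas = 74.07 pc
M = m − 5 log₁₀ d + 5 = 17.66 − 5·1.8697 + 5 = 13.312
M − M_☉ = 13.312 − 4.83 = 8.482
L/L_☉ = 10^(−0.4 × 8.482) = 4.049×10^-4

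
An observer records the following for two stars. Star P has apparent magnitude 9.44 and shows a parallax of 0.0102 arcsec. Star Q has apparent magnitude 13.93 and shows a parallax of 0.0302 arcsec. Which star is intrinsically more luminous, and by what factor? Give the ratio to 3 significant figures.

Star P: d = 1/p = 1/0.0102″ = 98.04 pc
Star P: M = m − 5 log₁₀ d + 5 = 9.44 − 5·1.9914 + 5 = 4.483
Star Q: d = 1/p = 1/0.0302″ = 33.11 pc
Star Q: M = m − 5 log₁₀ d + 5 = 13.93 − 5·1.5200 + 5 = 11.330
ΔM = M_P − M_Q = 4.483 − (11.330) = -6.847; smaller M is more luminous → Star P.
L ratio = 10^(0.4 |ΔM|) = 10^2.739 = 548.0

Star P is more luminous, by a factor of 548.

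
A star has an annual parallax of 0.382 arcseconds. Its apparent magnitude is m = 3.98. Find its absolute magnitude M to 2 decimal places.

M ≈ 6.89

d = 1/p = 1/0.382″ = 2.618 pc
5 log₁₀(d/10 pc) = 5 log₁₀(2.618) − 5 = -2.910
M = m − 5 log₁₀(d/10) = 3.98 + 2.910 = 6.890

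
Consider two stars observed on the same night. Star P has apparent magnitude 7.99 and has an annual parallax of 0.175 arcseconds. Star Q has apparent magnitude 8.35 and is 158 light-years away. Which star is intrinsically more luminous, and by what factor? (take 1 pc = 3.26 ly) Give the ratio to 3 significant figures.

Star Q is more luminous, by a factor of 51.6.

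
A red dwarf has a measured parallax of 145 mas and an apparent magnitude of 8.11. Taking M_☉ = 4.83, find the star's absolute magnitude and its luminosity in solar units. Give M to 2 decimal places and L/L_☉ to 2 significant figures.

d = 1/p = 1000/145 mas = 6.897 pc
M = m − 5 log₁₀ d + 5 = 8.11 − 5·0.8386 + 5 = 8.917
M − M_☉ = 8.917 − 4.83 = 4.087
L/L_☉ = 10^(−0.4 × 4.087) = 0.02319

M ≈ 8.92; L/L_☉ ≈ 0.023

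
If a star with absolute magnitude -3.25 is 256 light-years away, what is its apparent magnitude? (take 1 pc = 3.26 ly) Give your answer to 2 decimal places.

d = 256 ly / 3.26 = 78.53 pc
m = M + 5 log₁₀ d − 5 = -3.25 + 5·1.8950 − 5 = 1.225

m ≈ 1.23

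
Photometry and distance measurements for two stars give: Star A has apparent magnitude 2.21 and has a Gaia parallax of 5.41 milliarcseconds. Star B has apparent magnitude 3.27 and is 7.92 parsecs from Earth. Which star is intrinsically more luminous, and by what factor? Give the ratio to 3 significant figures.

Star A: p = 5.41 mas = 5.41×10^-3″ → d = 1/p = 184.8 pc
Star A: M = m − 5 log₁₀ d + 5 = 2.21 − 5·2.2668 + 5 = -4.124
Star B: M = m − 5 log₁₀ d + 5 = 3.27 − 5·0.8987 + 5 = 3.776
ΔM = M_A − M_B = -4.124 − (3.776) = -7.900; smaller M is more luminous → Star A.
L ratio = 10^(0.4 |ΔM|) = 10^3.160 = 1446

Star A is more luminous, by a factor of 1450.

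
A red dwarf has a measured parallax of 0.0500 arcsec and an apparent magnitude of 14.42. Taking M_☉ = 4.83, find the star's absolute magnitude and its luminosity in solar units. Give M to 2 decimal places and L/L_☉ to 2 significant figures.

d = 1/p = 1/0.0500″ = 20.00 pc
M = m − 5 log₁₀ d + 5 = 14.42 − 5·1.3010 + 5 = 12.915
M − M_☉ = 12.915 − 4.83 = 8.085
L/L_☉ = 10^(−0.4 × 8.085) = 5.835×10^-4

M ≈ 12.91; L/L_☉ ≈ 5.8×10^-4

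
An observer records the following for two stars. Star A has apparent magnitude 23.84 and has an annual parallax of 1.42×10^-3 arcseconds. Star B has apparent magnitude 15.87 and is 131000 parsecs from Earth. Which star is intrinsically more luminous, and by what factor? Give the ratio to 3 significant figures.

Star B is more luminous, by a factor of 5.33×10^7.

Star A: d = 1/p = 1/1.42×10^-3″ = 704.2 pc
Star A: M = m − 5 log₁₀ d + 5 = 23.84 − 5·2.8477 + 5 = 14.601
Star B: M = m − 5 log₁₀ d + 5 = 15.87 − 5·5.1173 + 5 = -4.716
ΔM = M_A − M_B = 14.601 − (-4.716) = 19.318; smaller M is more luminous → Star B.
L ratio = 10^(0.4 |ΔM|) = 10^7.727 = 5.335×10^7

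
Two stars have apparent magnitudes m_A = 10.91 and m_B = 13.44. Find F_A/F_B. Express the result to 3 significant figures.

F_A/F_B ≈ 10.3

Magnitude difference = -2.53
Flux ratio = 10^(−0.4 Δm) = 10^(−0.4 × -2.53) = 10^1.012 = 10.28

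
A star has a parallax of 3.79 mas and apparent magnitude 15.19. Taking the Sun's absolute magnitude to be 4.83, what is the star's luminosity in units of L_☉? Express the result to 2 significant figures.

d = 1/p = 1000/3.79 mas = 263.9 pc
M = m − 5 log₁₀ d + 5 = 15.19 − 5·2.4214 + 5 = 8.083
M − M_☉ = 8.083 − 4.83 = 3.253
L/L_☉ = 10^(−0.4 × 3.253) = 0.04997

L/L_☉ ≈ 0.050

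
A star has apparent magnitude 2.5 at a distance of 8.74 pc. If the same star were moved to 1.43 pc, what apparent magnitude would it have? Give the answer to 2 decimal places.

m ≈ -1.43

Flux ∝ 1/d², so Δm = 5 log₁₀(d₂/d₁) = 5 log₁₀(1.43/8.74) = -3.931
m₂ = m₁ + Δm = 2.5 + (-3.931) = -1.431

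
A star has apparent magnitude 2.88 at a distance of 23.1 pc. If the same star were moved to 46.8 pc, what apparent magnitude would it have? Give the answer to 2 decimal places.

m ≈ 4.41

Flux ∝ 1/d², so Δm = 5 log₁₀(d₂/d₁) = 5 log₁₀(46.8/23.1) = 1.533
m₂ = m₁ + Δm = 2.88 + (1.533) = 4.413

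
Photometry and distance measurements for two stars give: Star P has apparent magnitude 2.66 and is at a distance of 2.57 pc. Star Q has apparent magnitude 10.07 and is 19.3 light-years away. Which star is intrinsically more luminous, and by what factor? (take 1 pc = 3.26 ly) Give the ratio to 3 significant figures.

Star P is more luminous, by a factor of 173.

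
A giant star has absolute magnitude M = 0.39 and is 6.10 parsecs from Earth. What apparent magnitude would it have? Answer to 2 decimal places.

m ≈ -0.68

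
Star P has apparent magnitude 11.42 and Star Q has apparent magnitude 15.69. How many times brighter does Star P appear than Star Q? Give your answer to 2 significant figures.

51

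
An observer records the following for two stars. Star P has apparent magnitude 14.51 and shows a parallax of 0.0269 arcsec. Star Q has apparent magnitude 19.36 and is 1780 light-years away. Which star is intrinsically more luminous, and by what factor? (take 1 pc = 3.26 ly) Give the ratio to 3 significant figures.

Star Q is more luminous, by a factor of 2.48.

Star P: d = 1/p = 1/0.0269″ = 37.17 pc
Star P: M = m − 5 log₁₀ d + 5 = 14.51 − 5·1.5702 + 5 = 11.659
Star Q: d = 1780 ly / 3.26 = 546.0 pc
Star Q: M = m − 5 log₁₀ d + 5 = 19.36 − 5·2.7372 + 5 = 10.674
ΔM = M_P − M_Q = 11.659 − (10.674) = 0.985; smaller M is more luminous → Star Q.
L ratio = 10^(0.4 |ΔM|) = 10^0.394 = 2.477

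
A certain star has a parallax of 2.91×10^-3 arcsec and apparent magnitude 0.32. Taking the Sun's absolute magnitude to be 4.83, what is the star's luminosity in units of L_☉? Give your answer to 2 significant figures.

d = 1/p = 1/2.91×10^-3″ = 343.6 pc
M = m − 5 log₁₀ d + 5 = 0.32 − 5·2.5361 + 5 = -7.361
M − M_☉ = -7.361 − 4.83 = -12.191
L/L_☉ = 10^(−0.4 × -12.191) = 75200

L/L_☉ ≈ 75000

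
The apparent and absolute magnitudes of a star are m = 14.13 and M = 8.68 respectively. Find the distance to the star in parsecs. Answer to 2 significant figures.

μ = m − M = 5.450
m − M = 5 log₁₀ d − 5
log₁₀ d = (m − M)/5 + 1 = 2.0900
d = 10^2.0900 = 123.0 pc

d ≈ 120 pc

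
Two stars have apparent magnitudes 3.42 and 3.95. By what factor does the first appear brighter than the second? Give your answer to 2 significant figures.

Δm = 3.42 − (3.95) = -0.53
Flux ratio = 10^(−0.4 Δm) = 10^(−0.4 × -0.53) = 10^0.212 = 1.629

1.6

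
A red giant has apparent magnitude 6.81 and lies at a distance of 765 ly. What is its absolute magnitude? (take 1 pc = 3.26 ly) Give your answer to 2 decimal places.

M ≈ -0.04

d = 765 ly / 3.26 = 234.7 pc
5 log₁₀(d/10 pc) = 5 log₁₀(234.7) − 5 = 6.852
M = m − 5 log₁₀(d/10) = 6.81 − 6.852 = -0.042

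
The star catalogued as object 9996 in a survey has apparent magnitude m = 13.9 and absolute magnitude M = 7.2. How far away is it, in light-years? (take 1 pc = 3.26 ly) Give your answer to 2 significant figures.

d ≈ 710 ly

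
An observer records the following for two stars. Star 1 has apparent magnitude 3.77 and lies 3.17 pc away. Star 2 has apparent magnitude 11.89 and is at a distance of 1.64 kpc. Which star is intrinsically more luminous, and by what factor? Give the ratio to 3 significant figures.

Star 2 is more luminous, by a factor of 151.

Star 1: M = m − 5 log₁₀ d + 5 = 3.77 − 5·0.5011 + 5 = 6.265
Star 2: d = 1.64 kpc = 1640 pc
Star 2: M = m − 5 log₁₀ d + 5 = 11.89 − 5·3.2148 + 5 = 0.816
ΔM = M_1 − M_2 = 6.265 − (0.816) = 5.449; smaller M is more luminous → Star 2.
L ratio = 10^(0.4 |ΔM|) = 10^2.180 = 151.2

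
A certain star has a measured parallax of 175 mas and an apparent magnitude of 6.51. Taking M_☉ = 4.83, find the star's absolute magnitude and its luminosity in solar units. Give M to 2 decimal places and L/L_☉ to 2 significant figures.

M ≈ 7.73; L/L_☉ ≈ 0.069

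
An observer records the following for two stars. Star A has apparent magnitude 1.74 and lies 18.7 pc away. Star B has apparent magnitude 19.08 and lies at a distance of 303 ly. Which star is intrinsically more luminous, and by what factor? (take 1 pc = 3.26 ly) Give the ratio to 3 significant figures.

Star A is more luminous, by a factor of 349000.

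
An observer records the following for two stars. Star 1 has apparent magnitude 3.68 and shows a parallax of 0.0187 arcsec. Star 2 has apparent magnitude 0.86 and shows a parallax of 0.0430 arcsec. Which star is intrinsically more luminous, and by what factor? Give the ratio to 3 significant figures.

Star 2 is more luminous, by a factor of 2.54.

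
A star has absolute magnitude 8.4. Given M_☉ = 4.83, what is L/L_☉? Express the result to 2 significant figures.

M − M_☉ = 8.4 − 4.83 = 3.570
L/L_☉ = 10^(−0.4 (M − M_☉)) = 10^-1.428 = 0.03733

L/L_☉ ≈ 0.037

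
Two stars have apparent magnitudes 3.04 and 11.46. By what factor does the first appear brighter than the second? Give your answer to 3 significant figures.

2330

Δm = 3.04 − (11.46) = -8.42
Flux ratio = 10^(−0.4 Δm) = 10^(−0.4 × -8.42) = 10^3.368 = 2333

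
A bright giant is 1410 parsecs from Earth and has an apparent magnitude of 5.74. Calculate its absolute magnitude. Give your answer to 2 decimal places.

M ≈ -5.01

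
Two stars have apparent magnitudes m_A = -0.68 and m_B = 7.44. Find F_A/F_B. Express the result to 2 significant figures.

F_A/F_B ≈ 1800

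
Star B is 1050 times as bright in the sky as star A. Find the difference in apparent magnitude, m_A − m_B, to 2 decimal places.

Pogson: Δm = −2.5 log₁₀(ratio) = −2.5 log₁₀(1050) = −2.5 × 3.0212 = -7.553
Star B is brighter so has the smaller magnitude: m_A − m_B is positive.

m_A − m_B ≈ 7.55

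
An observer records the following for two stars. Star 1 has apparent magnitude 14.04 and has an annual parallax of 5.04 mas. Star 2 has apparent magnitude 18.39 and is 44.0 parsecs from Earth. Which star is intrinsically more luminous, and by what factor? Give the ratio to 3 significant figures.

Star 1 is more luminous, by a factor of 1120.

Star 1: p = 5.04 mas = 5.04×10^-3″ → d = 1/p = 198.4 pc
Star 1: M = m − 5 log₁₀ d + 5 = 14.04 − 5·2.2976 + 5 = 7.552
Star 2: M = m − 5 log₁₀ d + 5 = 18.39 − 5·1.6435 + 5 = 15.173
ΔM = M_1 − M_2 = 7.552 − (15.173) = -7.621; smaller M is more luminous → Star 1.
L ratio = 10^(0.4 |ΔM|) = 10^3.048 = 1117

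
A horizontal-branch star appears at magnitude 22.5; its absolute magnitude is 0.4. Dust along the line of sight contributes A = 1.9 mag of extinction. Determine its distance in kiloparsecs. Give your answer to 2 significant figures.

m − M = 5 log₁₀(d/10 pc) + A  ⇒  22.5 − (0.4) − 1.9 = 5 log₁₀(d/10)
20.200 = 5 log₁₀(d/10)
log₁₀ d = (m − M − A)/5 + 1 = 5.0400
d = 10^5.0400 = 109600 pc
= 109.6 kpc

d ≈ 110 kpc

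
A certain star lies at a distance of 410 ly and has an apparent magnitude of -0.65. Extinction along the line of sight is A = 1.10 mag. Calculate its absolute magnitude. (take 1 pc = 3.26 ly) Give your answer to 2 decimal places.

d = 410 ly / 3.26 = 125.8 pc
5 log₁₀(d/10 pc) = 5 log₁₀(125.8) − 5 = 5.498
M = m − 5 log₁₀(d/10) − A = -0.65 − 5.498 − 1.10 = -7.248

M ≈ -7.25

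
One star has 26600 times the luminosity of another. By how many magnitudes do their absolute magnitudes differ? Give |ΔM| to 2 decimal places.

Pogson: ΔM = −2.5 log₁₀(ratio) = −2.5 log₁₀(26600) = −2.5 × 4.4249 = -11.062

|ΔM| ≈ 11.06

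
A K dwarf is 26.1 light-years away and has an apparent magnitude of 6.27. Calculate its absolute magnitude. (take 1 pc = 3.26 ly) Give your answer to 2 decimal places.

d = 26.1 ly / 3.26 = 8.006 pc
5 log₁₀(d/10 pc) = 5 log₁₀(8.006) − 5 = -0.483
M = m − 5 log₁₀(d/10) = 6.27 + 0.483 = 6.753

M ≈ 6.75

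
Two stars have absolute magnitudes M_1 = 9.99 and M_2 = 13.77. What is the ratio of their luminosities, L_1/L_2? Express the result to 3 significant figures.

L_1/L_2 ≈ 32.5

ΔM = M_1 − M_2 = -3.78
L_1/L_2 = 10^(−0.4 ΔM) = 10^1.512 = 32.51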